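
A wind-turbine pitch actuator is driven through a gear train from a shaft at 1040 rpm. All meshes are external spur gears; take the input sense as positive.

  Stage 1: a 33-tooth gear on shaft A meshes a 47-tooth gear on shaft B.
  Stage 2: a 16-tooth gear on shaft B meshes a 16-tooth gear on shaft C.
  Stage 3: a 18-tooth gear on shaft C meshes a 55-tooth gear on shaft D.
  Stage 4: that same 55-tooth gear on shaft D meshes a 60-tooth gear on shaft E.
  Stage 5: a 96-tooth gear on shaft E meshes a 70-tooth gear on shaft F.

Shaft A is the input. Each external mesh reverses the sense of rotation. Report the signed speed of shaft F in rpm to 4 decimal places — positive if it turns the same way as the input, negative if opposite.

-300.4304 rpm (opposite to input, |ω| = 300.4304 rpm)

Stage 1 [33T→47T]: ω = 1040.0000×33/47 = 730.2128 rpm, dir flips to −; running = −730.2128
Stage 2 [16T→16T]: ω = 730.2128×16/16 = 730.2128 rpm, dir flips to +; running = +730.2128
Stage 3 [18T→55T]: ω = 730.2128×18/55 = 238.9787 rpm, dir flips to −; running = −238.9787
Stage 4 [55T→60T]: ω = 238.9787×55/60 = 219.0638 rpm, dir flips to +; running = +219.0638
Stage 5 [96T→70T]: ω = 219.0638×96/70 = 300.4304 rpm, dir flips to −; running = −300.4304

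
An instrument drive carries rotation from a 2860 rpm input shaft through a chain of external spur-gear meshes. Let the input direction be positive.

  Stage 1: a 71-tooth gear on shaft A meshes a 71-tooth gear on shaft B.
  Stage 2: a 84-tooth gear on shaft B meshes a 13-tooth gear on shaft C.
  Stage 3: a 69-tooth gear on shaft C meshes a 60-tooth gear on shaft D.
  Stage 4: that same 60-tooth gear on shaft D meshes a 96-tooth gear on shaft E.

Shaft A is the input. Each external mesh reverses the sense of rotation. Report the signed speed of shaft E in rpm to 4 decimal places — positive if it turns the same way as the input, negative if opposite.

+13282.5000 rpm (same as input, |ω| = 13282.5000 rpm)

Stage 1 [71T→71T]: ω = 2860.0000×71/71 = 2860.0000 rpm, dir flips to −; running = −2860.0000
Stage 2 [84T→13T]: ω = 2860.0000×84/13 = 18480.0000 rpm, dir flips to +; running = +18480.0000
Stage 3 [69T→60T]: ω = 18480.0000×69/60 = 21252.0000 rpm, dir flips to −; running = −21252.0000
Stage 4 [60T→96T]: ω = 21252.0000×60/96 = 13282.5000 rpm, dir flips to +; running = +13282.5000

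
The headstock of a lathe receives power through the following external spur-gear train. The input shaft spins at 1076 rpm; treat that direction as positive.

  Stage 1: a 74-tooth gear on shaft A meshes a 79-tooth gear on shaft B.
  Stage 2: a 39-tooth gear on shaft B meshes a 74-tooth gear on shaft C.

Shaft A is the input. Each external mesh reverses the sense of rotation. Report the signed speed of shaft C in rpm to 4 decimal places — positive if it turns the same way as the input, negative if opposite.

Stage 1 [74T→79T]: ω = 1076.0000×74/79 = 1007.8987 rpm, dir flips to −; running = −1007.8987
Stage 2 [39T→74T]: ω = 1007.8987×39/74 = 531.1899 rpm, dir flips to +; running = +531.1899

+531.1899 rpm (same as input, |ω| = 531.1899 rpm)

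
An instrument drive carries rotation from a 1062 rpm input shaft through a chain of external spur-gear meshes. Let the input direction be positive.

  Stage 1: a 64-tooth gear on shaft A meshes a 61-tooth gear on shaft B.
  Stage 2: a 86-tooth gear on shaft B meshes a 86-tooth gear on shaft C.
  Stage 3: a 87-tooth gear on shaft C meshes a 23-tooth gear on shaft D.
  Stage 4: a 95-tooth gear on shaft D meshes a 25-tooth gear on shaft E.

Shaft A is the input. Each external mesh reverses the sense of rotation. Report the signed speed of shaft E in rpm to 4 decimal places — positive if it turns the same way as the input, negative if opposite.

Stage 1 [64T→61T]: ω = 1062.0000×64/61 = 1114.2295 rpm, dir flips to −; running = −1114.2295
Stage 2 [86T→86T]: ω = 1114.2295×86/86 = 1114.2295 rpm, dir flips to +; running = +1114.2295
Stage 3 [87T→23T]: ω = 1114.2295×87/23 = 4214.6942 rpm, dir flips to −; running = −4214.6942
Stage 4 [95T→25T]: ω = 4214.6942×95/25 = 16015.8381 rpm, dir flips to +; running = +16015.8381

+16015.8381 rpm (same as input, |ω| = 16015.8381 rpm)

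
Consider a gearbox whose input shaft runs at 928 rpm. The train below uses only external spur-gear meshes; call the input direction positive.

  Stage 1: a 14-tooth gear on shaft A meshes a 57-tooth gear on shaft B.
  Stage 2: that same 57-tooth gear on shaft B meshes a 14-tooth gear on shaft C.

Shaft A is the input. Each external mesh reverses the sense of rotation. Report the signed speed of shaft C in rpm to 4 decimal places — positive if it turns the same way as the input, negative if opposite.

Stage 1 [14T→57T]: ω = 928.0000×14/57 = 227.9298 rpm, dir flips to −; running = −227.9298
Stage 2 [57T→14T]: ω = 227.9298×57/14 = 928.0000 rpm, dir flips to +; running = +928.0000

+928.0000 rpm (same as input, |ω| = 928.0000 rpm)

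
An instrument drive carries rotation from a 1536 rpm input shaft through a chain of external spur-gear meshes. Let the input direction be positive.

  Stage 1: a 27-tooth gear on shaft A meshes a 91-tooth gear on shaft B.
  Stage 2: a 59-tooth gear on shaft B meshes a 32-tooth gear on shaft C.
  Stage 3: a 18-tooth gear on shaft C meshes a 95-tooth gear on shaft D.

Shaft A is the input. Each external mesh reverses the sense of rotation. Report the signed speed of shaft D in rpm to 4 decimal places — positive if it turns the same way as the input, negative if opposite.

-159.2079 rpm (opposite to input, |ω| = 159.2079 rpm)

Stage 1 [27T→91T]: ω = 1536.0000×27/91 = 455.7363 rpm, dir flips to −; running = −455.7363
Stage 2 [59T→32T]: ω = 455.7363×59/32 = 840.2637 rpm, dir flips to +; running = +840.2637
Stage 3 [18T→95T]: ω = 840.2637×18/95 = 159.2079 rpm, dir flips to −; running = −159.2079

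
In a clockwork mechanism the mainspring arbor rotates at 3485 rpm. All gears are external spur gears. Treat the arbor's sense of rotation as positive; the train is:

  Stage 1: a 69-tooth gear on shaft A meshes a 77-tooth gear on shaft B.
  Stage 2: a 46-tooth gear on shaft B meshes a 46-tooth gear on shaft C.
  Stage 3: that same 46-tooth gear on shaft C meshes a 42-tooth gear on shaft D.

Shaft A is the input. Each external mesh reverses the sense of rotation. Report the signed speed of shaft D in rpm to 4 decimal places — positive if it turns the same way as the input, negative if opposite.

Stage 1 [69T→77T]: ω = 3485.0000×69/77 = 3122.9221 rpm, dir flips to −; running = −3122.9221
Stage 2 [46T→46T]: ω = 3122.9221×46/46 = 3122.9221 rpm, dir flips to +; running = +3122.9221
Stage 3 [46T→42T]: ω = 3122.9221×46/42 = 3420.3432 rpm, dir flips to −; running = −3420.3432

-3420.3432 rpm (opposite to input, |ω| = 3420.3432 rpm)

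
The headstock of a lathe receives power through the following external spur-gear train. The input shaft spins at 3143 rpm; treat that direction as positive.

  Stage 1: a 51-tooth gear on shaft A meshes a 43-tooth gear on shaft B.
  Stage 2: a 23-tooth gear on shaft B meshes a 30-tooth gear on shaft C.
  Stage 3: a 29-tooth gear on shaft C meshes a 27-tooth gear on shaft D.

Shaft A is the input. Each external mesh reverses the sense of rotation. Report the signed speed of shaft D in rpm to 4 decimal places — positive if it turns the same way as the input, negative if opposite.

-3069.6363 rpm (opposite to input, |ω| = 3069.6363 rpm)

Stage 1 [51T→43T]: ω = 3143.0000×51/43 = 3727.7442 rpm, dir flips to −; running = −3727.7442
Stage 2 [23T→30T]: ω = 3727.7442×23/30 = 2857.9372 rpm, dir flips to +; running = +2857.9372
Stage 3 [29T→27T]: ω = 2857.9372×29/27 = 3069.6363 rpm, dir flips to −; running = −3069.6363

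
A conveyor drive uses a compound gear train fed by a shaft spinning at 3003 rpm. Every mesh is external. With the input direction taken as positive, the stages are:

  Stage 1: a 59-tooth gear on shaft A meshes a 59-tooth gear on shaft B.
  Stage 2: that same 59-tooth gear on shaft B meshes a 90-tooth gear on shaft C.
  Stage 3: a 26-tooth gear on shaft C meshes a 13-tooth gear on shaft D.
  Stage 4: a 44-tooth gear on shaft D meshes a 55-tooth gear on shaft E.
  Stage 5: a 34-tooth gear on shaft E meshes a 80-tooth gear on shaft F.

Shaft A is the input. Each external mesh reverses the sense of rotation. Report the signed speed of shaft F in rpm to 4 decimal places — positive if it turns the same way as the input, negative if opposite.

-1338.6707 rpm (opposite to input, |ω| = 1338.6707 rpm)

Stage 1 [59T→59T]: ω = 3003.0000×59/59 = 3003.0000 rpm, dir flips to −; running = −3003.0000
Stage 2 [59T→90T]: ω = 3003.0000×59/90 = 1968.6333 rpm, dir flips to +; running = +1968.6333
Stage 3 [26T→13T]: ω = 1968.6333×26/13 = 3937.2667 rpm, dir flips to −; running = −3937.2667
Stage 4 [44T→55T]: ω = 3937.2667×44/55 = 3149.8133 rpm, dir flips to +; running = +3149.8133
Stage 5 [34T→80T]: ω = 3149.8133×34/80 = 1338.6707 rpm, dir flips to −; running = −1338.6707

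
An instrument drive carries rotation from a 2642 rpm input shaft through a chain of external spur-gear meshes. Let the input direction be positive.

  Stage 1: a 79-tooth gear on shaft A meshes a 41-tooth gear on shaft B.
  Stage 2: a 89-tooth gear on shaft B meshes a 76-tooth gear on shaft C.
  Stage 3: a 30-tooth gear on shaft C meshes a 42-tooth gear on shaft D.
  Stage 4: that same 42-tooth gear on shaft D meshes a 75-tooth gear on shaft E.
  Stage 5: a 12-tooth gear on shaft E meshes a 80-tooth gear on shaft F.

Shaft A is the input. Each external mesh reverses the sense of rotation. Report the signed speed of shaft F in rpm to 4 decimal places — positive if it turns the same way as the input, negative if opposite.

-357.6875 rpm (opposite to input, |ω| = 357.6875 rpm)

Stage 1 [79T→41T]: ω = 2642.0000×79/41 = 5090.6829 rpm, dir flips to −; running = −5090.6829
Stage 2 [89T→76T]: ω = 5090.6829×89/76 = 5961.4576 rpm, dir flips to +; running = +5961.4576
Stage 3 [30T→42T]: ω = 5961.4576×30/42 = 4258.1840 rpm, dir flips to −; running = −4258.1840
Stage 4 [42T→75T]: ω = 4258.1840×42/75 = 2384.5831 rpm, dir flips to +; running = +2384.5831
Stage 5 [12T→80T]: ω = 2384.5831×12/80 = 357.6875 rpm, dir flips to −; running = −357.6875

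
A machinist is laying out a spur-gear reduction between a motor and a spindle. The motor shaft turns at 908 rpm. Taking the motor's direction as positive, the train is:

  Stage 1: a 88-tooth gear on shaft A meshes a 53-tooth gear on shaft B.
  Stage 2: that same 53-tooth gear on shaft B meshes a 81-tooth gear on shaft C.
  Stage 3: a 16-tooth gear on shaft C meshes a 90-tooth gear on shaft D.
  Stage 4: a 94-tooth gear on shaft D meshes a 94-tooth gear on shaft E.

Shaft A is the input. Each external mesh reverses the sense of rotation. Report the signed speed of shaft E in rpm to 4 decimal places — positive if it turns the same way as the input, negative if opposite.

Stage 1 [88T→53T]: ω = 908.0000×88/53 = 1507.6226 rpm, dir flips to −; running = −1507.6226
Stage 2 [53T→81T]: ω = 1507.6226×53/81 = 986.4691 rpm, dir flips to +; running = +986.4691
Stage 3 [16T→90T]: ω = 986.4691×16/90 = 175.3723 rpm, dir flips to −; running = −175.3723
Stage 4 [94T→94T]: ω = 175.3723×94/94 = 175.3723 rpm, dir flips to +; running = +175.3723

+175.3723 rpm (same as input, |ω| = 175.3723 rpm)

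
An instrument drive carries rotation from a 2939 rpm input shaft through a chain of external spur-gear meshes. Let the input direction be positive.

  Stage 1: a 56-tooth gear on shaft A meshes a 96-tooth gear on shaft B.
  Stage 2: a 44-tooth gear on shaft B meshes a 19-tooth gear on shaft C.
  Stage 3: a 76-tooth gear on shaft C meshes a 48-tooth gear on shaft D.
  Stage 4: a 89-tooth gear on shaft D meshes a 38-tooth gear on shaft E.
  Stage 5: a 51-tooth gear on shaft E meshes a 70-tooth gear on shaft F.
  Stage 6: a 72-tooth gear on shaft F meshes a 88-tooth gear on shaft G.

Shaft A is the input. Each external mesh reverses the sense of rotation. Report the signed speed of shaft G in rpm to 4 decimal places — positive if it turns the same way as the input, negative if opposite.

Stage 1 [56T→96T]: ω = 2939.0000×56/96 = 1714.4167 rpm, dir flips to −; running = −1714.4167
Stage 2 [44T→19T]: ω = 1714.4167×44/19 = 3970.2281 rpm, dir flips to +; running = +3970.2281
Stage 3 [76T→48T]: ω = 3970.2281×76/48 = 6286.1944 rpm, dir flips to −; running = −6286.1944
Stage 4 [89T→38T]: ω = 6286.1944×89/38 = 14722.9291 rpm, dir flips to +; running = +14722.9291
Stage 5 [51T→70T]: ω = 14722.9291×51/70 = 10726.7055 rpm, dir flips to −; running = −10726.7055
Stage 6 [72T→88T]: ω = 10726.7055×72/88 = 8776.3954 rpm, dir flips to +; running = +8776.3954

+8776.3954 rpm (same as input, |ω| = 8776.3954 rpm)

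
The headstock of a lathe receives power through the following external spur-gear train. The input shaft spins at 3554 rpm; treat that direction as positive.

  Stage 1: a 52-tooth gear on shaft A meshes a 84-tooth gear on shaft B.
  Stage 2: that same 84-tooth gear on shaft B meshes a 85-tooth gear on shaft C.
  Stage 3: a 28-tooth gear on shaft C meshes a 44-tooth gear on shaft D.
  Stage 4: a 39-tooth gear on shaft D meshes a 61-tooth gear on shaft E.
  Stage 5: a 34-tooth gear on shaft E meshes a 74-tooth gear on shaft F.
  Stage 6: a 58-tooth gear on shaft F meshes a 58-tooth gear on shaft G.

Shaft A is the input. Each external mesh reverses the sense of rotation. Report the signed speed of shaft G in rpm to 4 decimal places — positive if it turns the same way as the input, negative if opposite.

Stage 1 [52T→84T]: ω = 3554.0000×52/84 = 2200.0952 rpm, dir flips to −; running = −2200.0952
Stage 2 [84T→85T]: ω = 2200.0952×84/85 = 2174.2118 rpm, dir flips to +; running = +2174.2118
Stage 3 [28T→44T]: ω = 2174.2118×28/44 = 1383.5893 rpm, dir flips to −; running = −1383.5893
Stage 4 [39T→61T]: ω = 1383.5893×39/61 = 884.5899 rpm, dir flips to +; running = +884.5899
Stage 5 [34T→74T]: ω = 884.5899×34/74 = 406.4332 rpm, dir flips to −; running = −406.4332
Stage 6 [58T→58T]: ω = 406.4332×58/58 = 406.4332 rpm, dir flips to +; running = +406.4332

+406.4332 rpm (same as input, |ω| = 406.4332 rpm)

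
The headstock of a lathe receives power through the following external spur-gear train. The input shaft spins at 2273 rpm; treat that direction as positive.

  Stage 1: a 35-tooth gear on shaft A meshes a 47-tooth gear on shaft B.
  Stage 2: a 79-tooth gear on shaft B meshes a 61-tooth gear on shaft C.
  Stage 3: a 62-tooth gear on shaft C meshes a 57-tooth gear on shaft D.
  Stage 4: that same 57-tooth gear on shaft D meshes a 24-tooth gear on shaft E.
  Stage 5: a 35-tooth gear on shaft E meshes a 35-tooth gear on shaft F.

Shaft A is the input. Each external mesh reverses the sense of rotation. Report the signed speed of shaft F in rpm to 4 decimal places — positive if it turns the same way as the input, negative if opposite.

Stage 1 [35T→47T]: ω = 2273.0000×35/47 = 1692.6596 rpm, dir flips to −; running = −1692.6596
Stage 2 [79T→61T]: ω = 1692.6596×79/61 = 2192.1329 rpm, dir flips to +; running = +2192.1329
Stage 3 [62T→57T]: ω = 2192.1329×62/57 = 2384.4253 rpm, dir flips to −; running = −2384.4253
Stage 4 [57T→24T]: ω = 2384.4253×57/24 = 5663.0100 rpm, dir flips to +; running = +5663.0100
Stage 5 [35T→35T]: ω = 5663.0100×35/35 = 5663.0100 rpm, dir flips to −; running = −5663.0100

-5663.0100 rpm (opposite to input, |ω| = 5663.0100 rpm)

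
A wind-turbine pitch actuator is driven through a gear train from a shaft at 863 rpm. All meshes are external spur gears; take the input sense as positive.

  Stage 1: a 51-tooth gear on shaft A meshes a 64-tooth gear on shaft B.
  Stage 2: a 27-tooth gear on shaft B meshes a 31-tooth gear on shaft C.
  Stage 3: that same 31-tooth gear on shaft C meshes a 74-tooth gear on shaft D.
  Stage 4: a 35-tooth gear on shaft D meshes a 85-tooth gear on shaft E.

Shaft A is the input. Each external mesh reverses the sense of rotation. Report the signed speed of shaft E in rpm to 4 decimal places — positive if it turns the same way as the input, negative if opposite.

Stage 1 [51T→64T]: ω = 863.0000×51/64 = 687.7031 rpm, dir flips to −; running = −687.7031
Stage 2 [27T→31T]: ω = 687.7031×27/31 = 598.9672 rpm, dir flips to +; running = +598.9672
Stage 3 [31T→74T]: ω = 598.9672×31/74 = 250.9187 rpm, dir flips to −; running = −250.9187
Stage 4 [35T→85T]: ω = 250.9187×35/85 = 103.3195 rpm, dir flips to +; running = +103.3195

+103.3195 rpm (same as input, |ω| = 103.3195 rpm)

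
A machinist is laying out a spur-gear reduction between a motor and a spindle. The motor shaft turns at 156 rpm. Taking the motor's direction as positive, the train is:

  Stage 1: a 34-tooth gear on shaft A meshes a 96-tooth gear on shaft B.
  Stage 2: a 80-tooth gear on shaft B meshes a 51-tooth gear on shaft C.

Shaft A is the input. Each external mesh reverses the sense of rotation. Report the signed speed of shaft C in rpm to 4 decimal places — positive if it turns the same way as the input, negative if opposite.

+86.6667 rpm (same as input, |ω| = 86.6667 rpm)

Stage 1 [34T→96T]: ω = 156.0000×34/96 = 55.2500 rpm, dir flips to −; running = −55.2500
Stage 2 [80T→51T]: ω = 55.2500×80/51 = 86.6667 rpm, dir flips to +; running = +86.6667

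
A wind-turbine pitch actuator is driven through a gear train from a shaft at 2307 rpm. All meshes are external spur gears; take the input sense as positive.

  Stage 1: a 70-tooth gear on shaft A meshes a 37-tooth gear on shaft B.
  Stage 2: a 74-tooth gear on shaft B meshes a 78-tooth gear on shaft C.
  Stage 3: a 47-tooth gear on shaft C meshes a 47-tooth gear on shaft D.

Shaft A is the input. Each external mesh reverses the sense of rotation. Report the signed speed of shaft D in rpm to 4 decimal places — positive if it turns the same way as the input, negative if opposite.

-4140.7692 rpm (opposite to input, |ω| = 4140.7692 rpm)

Stage 1 [70T→37T]: ω = 2307.0000×70/37 = 4364.5946 rpm, dir flips to −; running = −4364.5946
Stage 2 [74T→78T]: ω = 4364.5946×74/78 = 4140.7692 rpm, dir flips to +; running = +4140.7692
Stage 3 [47T→47T]: ω = 4140.7692×47/47 = 4140.7692 rpm, dir flips to −; running = −4140.7692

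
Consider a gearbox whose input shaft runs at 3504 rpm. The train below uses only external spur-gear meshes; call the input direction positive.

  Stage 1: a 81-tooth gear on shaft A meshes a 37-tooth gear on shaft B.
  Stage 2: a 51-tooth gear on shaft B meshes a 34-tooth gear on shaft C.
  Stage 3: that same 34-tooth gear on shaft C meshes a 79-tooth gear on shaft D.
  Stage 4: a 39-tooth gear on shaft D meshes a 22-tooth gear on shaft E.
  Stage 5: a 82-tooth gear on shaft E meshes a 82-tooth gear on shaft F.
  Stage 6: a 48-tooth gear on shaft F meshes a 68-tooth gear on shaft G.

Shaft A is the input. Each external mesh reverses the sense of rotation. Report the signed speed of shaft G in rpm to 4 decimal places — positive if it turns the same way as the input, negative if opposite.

Stage 1 [81T→37T]: ω = 3504.0000×81/37 = 7670.9189 rpm, dir flips to −; running = −7670.9189
Stage 2 [51T→34T]: ω = 7670.9189×51/34 = 11506.3784 rpm, dir flips to +; running = +11506.3784
Stage 3 [34T→79T]: ω = 11506.3784×34/79 = 4952.1122 rpm, dir flips to −; running = −4952.1122
Stage 4 [39T→22T]: ω = 4952.1122×39/22 = 8778.7444 rpm, dir flips to +; running = +8778.7444
Stage 5 [82T→82T]: ω = 8778.7444×82/82 = 8778.7444 rpm, dir flips to −; running = −8778.7444
Stage 6 [48T→68T]: ω = 8778.7444×48/68 = 6196.7607 rpm, dir flips to +; running = +6196.7607

+6196.7607 rpm (same as input, |ω| = 6196.7607 rpm)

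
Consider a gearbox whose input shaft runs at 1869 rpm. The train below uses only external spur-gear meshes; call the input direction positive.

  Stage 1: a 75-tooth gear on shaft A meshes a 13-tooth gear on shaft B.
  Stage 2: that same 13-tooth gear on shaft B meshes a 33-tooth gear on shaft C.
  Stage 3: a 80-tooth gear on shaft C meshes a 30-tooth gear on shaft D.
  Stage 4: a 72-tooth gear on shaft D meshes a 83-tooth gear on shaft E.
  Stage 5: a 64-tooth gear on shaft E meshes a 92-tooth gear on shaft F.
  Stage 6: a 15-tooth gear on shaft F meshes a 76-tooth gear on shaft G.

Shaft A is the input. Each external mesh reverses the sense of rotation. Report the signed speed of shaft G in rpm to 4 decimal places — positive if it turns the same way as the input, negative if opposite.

Stage 1 [75T→13T]: ω = 1869.0000×75/13 = 10782.6923 rpm, dir flips to −; running = −10782.6923
Stage 2 [13T→33T]: ω = 10782.6923×13/33 = 4247.7273 rpm, dir flips to +; running = +4247.7273
Stage 3 [80T→30T]: ω = 4247.7273×80/30 = 11327.2727 rpm, dir flips to −; running = −11327.2727
Stage 4 [72T→83T]: ω = 11327.2727×72/83 = 9826.0679 rpm, dir flips to +; running = +9826.0679
Stage 5 [64T→92T]: ω = 9826.0679×64/92 = 6835.5255 rpm, dir flips to −; running = −6835.5255
Stage 6 [15T→76T]: ω = 6835.5255×15/76 = 1349.1169 rpm, dir flips to +; running = +1349.1169

+1349.1169 rpm (same as input, |ω| = 1349.1169 rpm)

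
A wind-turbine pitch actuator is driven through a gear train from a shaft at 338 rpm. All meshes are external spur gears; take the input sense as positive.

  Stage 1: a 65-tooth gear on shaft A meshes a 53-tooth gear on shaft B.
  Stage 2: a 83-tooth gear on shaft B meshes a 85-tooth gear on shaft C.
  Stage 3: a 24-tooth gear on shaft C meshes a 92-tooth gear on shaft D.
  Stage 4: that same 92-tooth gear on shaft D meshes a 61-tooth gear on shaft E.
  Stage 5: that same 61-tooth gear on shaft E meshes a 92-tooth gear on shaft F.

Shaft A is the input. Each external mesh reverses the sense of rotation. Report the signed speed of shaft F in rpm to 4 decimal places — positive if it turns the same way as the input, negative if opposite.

Stage 1 [65T→53T]: ω = 338.0000×65/53 = 414.5283 rpm, dir flips to −; running = −414.5283
Stage 2 [83T→85T]: ω = 414.5283×83/85 = 404.7747 rpm, dir flips to +; running = +404.7747
Stage 3 [24T→92T]: ω = 404.7747×24/92 = 105.5934 rpm, dir flips to −; running = −105.5934
Stage 4 [92T→61T]: ω = 105.5934×92/61 = 159.2556 rpm, dir flips to +; running = +159.2556
Stage 5 [61T→92T]: ω = 159.2556×61/92 = 105.5934 rpm, dir flips to −; running = −105.5934

-105.5934 rpm (opposite to input, |ω| = 105.5934 rpm)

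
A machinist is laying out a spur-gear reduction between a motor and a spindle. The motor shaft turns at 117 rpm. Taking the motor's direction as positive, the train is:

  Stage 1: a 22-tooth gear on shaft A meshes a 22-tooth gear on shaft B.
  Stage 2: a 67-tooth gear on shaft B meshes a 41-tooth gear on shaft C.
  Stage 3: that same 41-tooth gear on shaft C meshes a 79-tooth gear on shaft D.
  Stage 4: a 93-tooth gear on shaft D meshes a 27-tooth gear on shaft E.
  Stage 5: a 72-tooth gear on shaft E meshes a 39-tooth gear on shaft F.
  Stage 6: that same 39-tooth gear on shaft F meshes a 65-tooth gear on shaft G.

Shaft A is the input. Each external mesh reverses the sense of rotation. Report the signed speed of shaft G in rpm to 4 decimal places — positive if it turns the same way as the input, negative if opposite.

Stage 1 [22T→22T]: ω = 117.0000×22/22 = 117.0000 rpm, dir flips to −; running = −117.0000
Stage 2 [67T→41T]: ω = 117.0000×67/41 = 191.1951 rpm, dir flips to +; running = +191.1951
Stage 3 [41T→79T]: ω = 191.1951×41/79 = 99.2278 rpm, dir flips to −; running = −99.2278
Stage 4 [93T→27T]: ω = 99.2278×93/27 = 341.7848 rpm, dir flips to +; running = +341.7848
Stage 5 [72T→39T]: ω = 341.7848×72/39 = 630.9873 rpm, dir flips to −; running = −630.9873
Stage 6 [39T→65T]: ω = 630.9873×39/65 = 378.5924 rpm, dir flips to +; running = +378.5924

+378.5924 rpm (same as input, |ω| = 378.5924 rpm)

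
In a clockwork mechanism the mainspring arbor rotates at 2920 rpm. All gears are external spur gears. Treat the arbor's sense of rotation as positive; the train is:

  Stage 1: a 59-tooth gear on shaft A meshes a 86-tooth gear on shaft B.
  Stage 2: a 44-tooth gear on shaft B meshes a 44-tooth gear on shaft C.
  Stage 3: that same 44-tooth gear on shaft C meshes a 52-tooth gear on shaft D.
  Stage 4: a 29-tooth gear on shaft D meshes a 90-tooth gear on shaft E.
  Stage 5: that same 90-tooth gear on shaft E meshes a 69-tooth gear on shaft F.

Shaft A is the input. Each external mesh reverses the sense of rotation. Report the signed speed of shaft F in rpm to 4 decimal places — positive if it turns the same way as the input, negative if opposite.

Stage 1 [59T→86T]: ω = 2920.0000×59/86 = 2003.2558 rpm, dir flips to −; running = −2003.2558
Stage 2 [44T→44T]: ω = 2003.2558×44/44 = 2003.2558 rpm, dir flips to +; running = +2003.2558
Stage 3 [44T→52T]: ω = 2003.2558×44/52 = 1695.0626 rpm, dir flips to −; running = −1695.0626
Stage 4 [29T→90T]: ω = 1695.0626×29/90 = 546.1868 rpm, dir flips to +; running = +546.1868
Stage 5 [90T→69T]: ω = 546.1868×90/69 = 712.4176 rpm, dir flips to −; running = −712.4176

-712.4176 rpm (opposite to input, |ω| = 712.4176 rpm)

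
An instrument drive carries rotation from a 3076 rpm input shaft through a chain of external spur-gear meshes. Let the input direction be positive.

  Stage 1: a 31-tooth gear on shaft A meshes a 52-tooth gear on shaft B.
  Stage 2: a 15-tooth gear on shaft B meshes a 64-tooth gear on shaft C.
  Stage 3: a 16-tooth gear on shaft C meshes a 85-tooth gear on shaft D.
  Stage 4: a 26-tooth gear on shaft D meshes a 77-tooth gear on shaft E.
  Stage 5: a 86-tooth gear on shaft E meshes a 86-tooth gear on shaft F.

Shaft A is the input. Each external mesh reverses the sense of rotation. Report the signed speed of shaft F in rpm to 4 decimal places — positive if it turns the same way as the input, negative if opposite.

-27.3174 rpm (opposite to input, |ω| = 27.3174 rpm)

Stage 1 [31T→52T]: ω = 3076.0000×31/52 = 1833.7692 rpm, dir flips to −; running = −1833.7692
Stage 2 [15T→64T]: ω = 1833.7692×15/64 = 429.7897 rpm, dir flips to +; running = +429.7897
Stage 3 [16T→85T]: ω = 429.7897×16/85 = 80.9016 rpm, dir flips to −; running = −80.9016
Stage 4 [26T→77T]: ω = 80.9016×26/77 = 27.3174 rpm, dir flips to +; running = +27.3174
Stage 5 [86T→86T]: ω = 27.3174×86/86 = 27.3174 rpm, dir flips to −; running = −27.3174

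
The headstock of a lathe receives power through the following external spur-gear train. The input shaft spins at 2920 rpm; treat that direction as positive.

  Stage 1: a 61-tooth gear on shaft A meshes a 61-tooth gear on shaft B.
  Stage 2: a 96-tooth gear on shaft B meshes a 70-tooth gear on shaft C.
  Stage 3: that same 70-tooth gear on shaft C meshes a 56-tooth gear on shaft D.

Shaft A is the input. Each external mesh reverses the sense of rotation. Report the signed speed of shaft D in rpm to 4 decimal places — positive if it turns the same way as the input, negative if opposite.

Stage 1 [61T→61T]: ω = 2920.0000×61/61 = 2920.0000 rpm, dir flips to −; running = −2920.0000
Stage 2 [96T→70T]: ω = 2920.0000×96/70 = 4004.5714 rpm, dir flips to +; running = +4004.5714
Stage 3 [70T→56T]: ω = 4004.5714×70/56 = 5005.7143 rpm, dir flips to −; running = −5005.7143

-5005.7143 rpm (opposite to input, |ω| = 5005.7143 rpm)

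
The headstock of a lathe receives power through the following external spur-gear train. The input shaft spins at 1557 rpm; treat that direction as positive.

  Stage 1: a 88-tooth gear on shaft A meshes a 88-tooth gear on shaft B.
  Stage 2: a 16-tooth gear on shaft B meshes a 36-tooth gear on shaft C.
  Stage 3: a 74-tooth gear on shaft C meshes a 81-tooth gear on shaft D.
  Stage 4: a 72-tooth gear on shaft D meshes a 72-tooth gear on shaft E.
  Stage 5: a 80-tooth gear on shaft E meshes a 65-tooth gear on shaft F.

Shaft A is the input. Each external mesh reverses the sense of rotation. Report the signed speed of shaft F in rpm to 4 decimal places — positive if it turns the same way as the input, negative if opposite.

-778.0893 rpm (opposite to input, |ω| = 778.0893 rpm)

Stage 1 [88T→88T]: ω = 1557.0000×88/88 = 1557.0000 rpm, dir flips to −; running = −1557.0000
Stage 2 [16T→36T]: ω = 1557.0000×16/36 = 692.0000 rpm, dir flips to +; running = +692.0000
Stage 3 [74T→81T]: ω = 692.0000×74/81 = 632.1975 rpm, dir flips to −; running = −632.1975
Stage 4 [72T→72T]: ω = 632.1975×72/72 = 632.1975 rpm, dir flips to +; running = +632.1975
Stage 5 [80T→65T]: ω = 632.1975×80/65 = 778.0893 rpm, dir flips to −; running = −778.0893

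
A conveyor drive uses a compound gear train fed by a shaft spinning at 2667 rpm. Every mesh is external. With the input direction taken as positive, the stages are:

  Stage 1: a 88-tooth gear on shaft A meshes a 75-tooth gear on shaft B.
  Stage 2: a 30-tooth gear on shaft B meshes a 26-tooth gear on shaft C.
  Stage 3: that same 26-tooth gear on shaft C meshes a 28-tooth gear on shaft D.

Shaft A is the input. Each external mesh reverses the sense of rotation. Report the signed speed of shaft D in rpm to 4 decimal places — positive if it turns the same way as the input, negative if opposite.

Stage 1 [88T→75T]: ω = 2667.0000×88/75 = 3129.2800 rpm, dir flips to −; running = −3129.2800
Stage 2 [30T→26T]: ω = 3129.2800×30/26 = 3610.7077 rpm, dir flips to +; running = +3610.7077
Stage 3 [26T→28T]: ω = 3610.7077×26/28 = 3352.8000 rpm, dir flips to −; running = −3352.8000

-3352.8000 rpm (opposite to input, |ω| = 3352.8000 rpm)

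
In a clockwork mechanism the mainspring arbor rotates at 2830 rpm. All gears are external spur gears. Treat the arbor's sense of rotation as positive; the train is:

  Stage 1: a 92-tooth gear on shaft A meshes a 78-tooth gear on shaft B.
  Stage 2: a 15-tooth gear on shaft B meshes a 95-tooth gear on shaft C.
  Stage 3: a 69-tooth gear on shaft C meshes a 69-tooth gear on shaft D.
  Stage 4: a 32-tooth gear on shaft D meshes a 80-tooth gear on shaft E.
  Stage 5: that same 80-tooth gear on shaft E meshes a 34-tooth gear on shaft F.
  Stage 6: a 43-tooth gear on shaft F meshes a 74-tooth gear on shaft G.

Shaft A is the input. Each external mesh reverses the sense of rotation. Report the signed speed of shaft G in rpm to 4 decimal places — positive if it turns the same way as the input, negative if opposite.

Stage 1 [92T→78T]: ω = 2830.0000×92/78 = 3337.9487 rpm, dir flips to −; running = −3337.9487
Stage 2 [15T→95T]: ω = 3337.9487×15/95 = 527.0445 rpm, dir flips to +; running = +527.0445
Stage 3 [69T→69T]: ω = 527.0445×69/69 = 527.0445 rpm, dir flips to −; running = −527.0445
Stage 4 [32T→80T]: ω = 527.0445×32/80 = 210.8178 rpm, dir flips to +; running = +210.8178
Stage 5 [80T→34T]: ω = 210.8178×80/34 = 496.0419 rpm, dir flips to −; running = −496.0419
Stage 6 [43T→74T]: ω = 496.0419×43/74 = 288.2406 rpm, dir flips to +; running = +288.2406

+288.2406 rpm (same as input, |ω| = 288.2406 rpm)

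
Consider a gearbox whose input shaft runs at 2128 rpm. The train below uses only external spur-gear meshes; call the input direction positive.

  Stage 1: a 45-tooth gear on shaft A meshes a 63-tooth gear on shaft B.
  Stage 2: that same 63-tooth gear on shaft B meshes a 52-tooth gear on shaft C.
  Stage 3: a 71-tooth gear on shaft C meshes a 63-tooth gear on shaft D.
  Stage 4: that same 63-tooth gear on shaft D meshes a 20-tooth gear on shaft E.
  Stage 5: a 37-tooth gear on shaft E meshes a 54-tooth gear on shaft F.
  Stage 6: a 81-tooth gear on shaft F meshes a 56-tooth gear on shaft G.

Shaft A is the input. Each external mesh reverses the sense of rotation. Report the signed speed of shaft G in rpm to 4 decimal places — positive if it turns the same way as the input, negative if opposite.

Stage 1 [45T→63T]: ω = 2128.0000×45/63 = 1520.0000 rpm, dir flips to −; running = −1520.0000
Stage 2 [63T→52T]: ω = 1520.0000×63/52 = 1841.5385 rpm, dir flips to +; running = +1841.5385
Stage 3 [71T→63T]: ω = 1841.5385×71/63 = 2075.3846 rpm, dir flips to −; running = −2075.3846
Stage 4 [63T→20T]: ω = 2075.3846×63/20 = 6537.4615 rpm, dir flips to +; running = +6537.4615
Stage 5 [37T→54T]: ω = 6537.4615×37/54 = 4479.3718 rpm, dir flips to −; running = −4479.3718
Stage 6 [81T→56T]: ω = 4479.3718×81/56 = 6479.0913 rpm, dir flips to +; running = +6479.0913

+6479.0913 rpm (same as input, |ω| = 6479.0913 rpm)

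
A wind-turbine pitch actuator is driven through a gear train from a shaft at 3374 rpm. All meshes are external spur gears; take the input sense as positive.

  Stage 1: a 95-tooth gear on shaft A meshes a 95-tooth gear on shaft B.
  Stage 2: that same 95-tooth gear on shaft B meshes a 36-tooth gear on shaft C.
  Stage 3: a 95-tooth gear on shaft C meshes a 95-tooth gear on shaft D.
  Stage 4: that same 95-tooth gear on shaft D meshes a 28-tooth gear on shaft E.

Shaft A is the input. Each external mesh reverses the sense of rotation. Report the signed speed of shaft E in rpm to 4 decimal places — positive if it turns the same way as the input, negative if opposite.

Stage 1 [95T→95T]: ω = 3374.0000×95/95 = 3374.0000 rpm, dir flips to −; running = −3374.0000
Stage 2 [95T→36T]: ω = 3374.0000×95/36 = 8903.6111 rpm, dir flips to +; running = +8903.6111
Stage 3 [95T→95T]: ω = 8903.6111×95/95 = 8903.6111 rpm, dir flips to −; running = −8903.6111
Stage 4 [95T→28T]: ω = 8903.6111×95/28 = 30208.6806 rpm, dir flips to +; running = +30208.6806

+30208.6806 rpm (same as input, |ω| = 30208.6806 rpm)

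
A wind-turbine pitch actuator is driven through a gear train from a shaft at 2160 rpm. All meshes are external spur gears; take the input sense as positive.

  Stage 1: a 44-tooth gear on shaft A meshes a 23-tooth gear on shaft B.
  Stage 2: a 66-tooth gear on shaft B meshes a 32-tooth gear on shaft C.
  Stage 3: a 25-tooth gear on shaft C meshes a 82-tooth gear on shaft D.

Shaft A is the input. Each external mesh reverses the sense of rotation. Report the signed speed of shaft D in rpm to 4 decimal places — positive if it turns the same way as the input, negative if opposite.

-2598.3563 rpm (opposite to input, |ω| = 2598.3563 rpm)

Stage 1 [44T→23T]: ω = 2160.0000×44/23 = 4132.1739 rpm, dir flips to −; running = −4132.1739
Stage 2 [66T→32T]: ω = 4132.1739×66/32 = 8522.6087 rpm, dir flips to +; running = +8522.6087
Stage 3 [25T→82T]: ω = 8522.6087×25/82 = 2598.3563 rpm, dir flips to −; running = −2598.3563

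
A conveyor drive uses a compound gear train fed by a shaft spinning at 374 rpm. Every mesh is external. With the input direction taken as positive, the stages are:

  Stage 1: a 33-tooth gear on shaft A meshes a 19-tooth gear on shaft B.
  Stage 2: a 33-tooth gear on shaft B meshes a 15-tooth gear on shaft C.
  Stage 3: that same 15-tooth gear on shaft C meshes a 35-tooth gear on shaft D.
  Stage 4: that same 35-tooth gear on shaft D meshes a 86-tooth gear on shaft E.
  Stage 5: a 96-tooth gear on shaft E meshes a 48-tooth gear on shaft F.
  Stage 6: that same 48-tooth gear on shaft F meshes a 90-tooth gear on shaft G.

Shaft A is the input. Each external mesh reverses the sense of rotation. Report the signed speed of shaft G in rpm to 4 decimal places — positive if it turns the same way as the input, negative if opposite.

+265.8742 rpm (same as input, |ω| = 265.8742 rpm)

Stage 1 [33T→19T]: ω = 374.0000×33/19 = 649.5789 rpm, dir flips to −; running = −649.5789
Stage 2 [33T→15T]: ω = 649.5789×33/15 = 1429.0737 rpm, dir flips to +; running = +1429.0737
Stage 3 [15T→35T]: ω = 1429.0737×15/35 = 612.4602 rpm, dir flips to −; running = −612.4602
Stage 4 [35T→86T]: ω = 612.4602×35/86 = 249.2570 rpm, dir flips to +; running = +249.2570
Stage 5 [96T→48T]: ω = 249.2570×96/48 = 498.5141 rpm, dir flips to −; running = −498.5141
Stage 6 [48T→90T]: ω = 498.5141×48/90 = 265.8742 rpm, dir flips to +; running = +265.8742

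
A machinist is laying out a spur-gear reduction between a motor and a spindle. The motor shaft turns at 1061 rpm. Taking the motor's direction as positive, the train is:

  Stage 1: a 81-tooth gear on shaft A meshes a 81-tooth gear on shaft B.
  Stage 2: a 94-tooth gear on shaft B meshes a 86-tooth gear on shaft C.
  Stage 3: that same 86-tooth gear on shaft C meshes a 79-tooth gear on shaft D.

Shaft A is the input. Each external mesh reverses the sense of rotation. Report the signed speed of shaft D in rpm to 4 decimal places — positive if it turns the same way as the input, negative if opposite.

Stage 1 [81T→81T]: ω = 1061.0000×81/81 = 1061.0000 rpm, dir flips to −; running = −1061.0000
Stage 2 [94T→86T]: ω = 1061.0000×94/86 = 1159.6977 rpm, dir flips to +; running = +1159.6977
Stage 3 [86T→79T]: ω = 1159.6977×86/79 = 1262.4557 rpm, dir flips to −; running = −1262.4557

-1262.4557 rpm (opposite to input, |ω| = 1262.4557 rpm)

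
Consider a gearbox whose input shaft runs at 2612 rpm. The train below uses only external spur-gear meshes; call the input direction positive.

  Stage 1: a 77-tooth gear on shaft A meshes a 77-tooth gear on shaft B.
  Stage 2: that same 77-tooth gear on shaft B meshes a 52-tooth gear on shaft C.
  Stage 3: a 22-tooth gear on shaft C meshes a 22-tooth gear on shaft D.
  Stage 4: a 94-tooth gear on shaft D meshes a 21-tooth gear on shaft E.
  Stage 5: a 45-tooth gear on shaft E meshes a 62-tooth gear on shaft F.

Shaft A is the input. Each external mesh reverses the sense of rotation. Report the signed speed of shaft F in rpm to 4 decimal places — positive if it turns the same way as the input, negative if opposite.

Stage 1 [77T→77T]: ω = 2612.0000×77/77 = 2612.0000 rpm, dir flips to −; running = −2612.0000
Stage 2 [77T→52T]: ω = 2612.0000×77/52 = 3867.7692 rpm, dir flips to +; running = +3867.7692
Stage 3 [22T→22T]: ω = 3867.7692×22/22 = 3867.7692 rpm, dir flips to −; running = −3867.7692
Stage 4 [94T→21T]: ω = 3867.7692×94/21 = 17312.8718 rpm, dir flips to +; running = +17312.8718
Stage 5 [45T→62T]: ω = 17312.8718×45/62 = 12565.7940 rpm, dir flips to −; running = −12565.7940

-12565.7940 rpm (opposite to input, |ω| = 12565.7940 rpm)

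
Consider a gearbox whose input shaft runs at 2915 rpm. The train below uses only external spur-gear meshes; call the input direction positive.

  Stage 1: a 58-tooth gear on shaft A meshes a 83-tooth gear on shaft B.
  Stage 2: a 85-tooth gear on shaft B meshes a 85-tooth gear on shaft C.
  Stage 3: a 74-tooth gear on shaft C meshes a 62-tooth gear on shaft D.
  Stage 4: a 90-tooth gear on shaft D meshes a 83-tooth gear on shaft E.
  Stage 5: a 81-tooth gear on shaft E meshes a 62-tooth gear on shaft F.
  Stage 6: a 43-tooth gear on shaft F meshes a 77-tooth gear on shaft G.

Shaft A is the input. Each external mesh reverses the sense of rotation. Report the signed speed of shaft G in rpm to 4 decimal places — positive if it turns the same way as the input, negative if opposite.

+1923.3750 rpm (same as input, |ω| = 1923.3750 rpm)

Stage 1 [58T→83T]: ω = 2915.0000×58/83 = 2036.9880 rpm, dir flips to −; running = −2036.9880
Stage 2 [85T→85T]: ω = 2036.9880×85/85 = 2036.9880 rpm, dir flips to +; running = +2036.9880
Stage 3 [74T→62T]: ω = 2036.9880×74/62 = 2431.2437 rpm, dir flips to −; running = −2431.2437
Stage 4 [90T→83T]: ω = 2431.2437×90/83 = 2636.2883 rpm, dir flips to +; running = +2636.2883
Stage 5 [81T→62T]: ω = 2636.2883×81/62 = 3444.1831 rpm, dir flips to −; running = −3444.1831
Stage 6 [43T→77T]: ω = 3444.1831×43/77 = 1923.3750 rpm, dir flips to +; running = +1923.3750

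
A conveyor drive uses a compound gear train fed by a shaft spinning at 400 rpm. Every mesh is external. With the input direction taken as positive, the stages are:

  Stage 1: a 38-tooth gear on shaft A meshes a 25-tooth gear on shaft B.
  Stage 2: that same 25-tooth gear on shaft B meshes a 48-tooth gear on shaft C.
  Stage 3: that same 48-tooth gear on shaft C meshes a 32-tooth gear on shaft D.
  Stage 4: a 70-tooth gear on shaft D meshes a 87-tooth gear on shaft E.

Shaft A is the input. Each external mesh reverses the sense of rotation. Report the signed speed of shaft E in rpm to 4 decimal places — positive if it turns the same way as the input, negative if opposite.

Stage 1 [38T→25T]: ω = 400.0000×38/25 = 608.0000 rpm, dir flips to −; running = −608.0000
Stage 2 [25T→48T]: ω = 608.0000×25/48 = 316.6667 rpm, dir flips to +; running = +316.6667
Stage 3 [48T→32T]: ω = 316.6667×48/32 = 475.0000 rpm, dir flips to −; running = −475.0000
Stage 4 [70T→87T]: ω = 475.0000×70/87 = 382.1839 rpm, dir flips to +; running = +382.1839

+382.1839 rpm (same as input, |ω| = 382.1839 rpm)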